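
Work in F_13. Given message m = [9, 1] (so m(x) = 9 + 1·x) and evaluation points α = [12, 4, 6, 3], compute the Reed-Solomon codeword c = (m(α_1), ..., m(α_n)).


c = [8, 0, 2, 12]

Message polynomial: m(x) = 9 + 1·x (mod 13).
For each evaluation point α_i, compute m(α_i) mod 13:
  α_1 = 12: Horner steps 1 → 8, so m(12) = 8.
  α_2 = 4: Horner steps 1 → 0, so m(4) = 0.
  α_3 = 6: Horner steps 1 → 2, so m(6) = 2.
  α_4 = 3: Horner steps 1 → 12, so m(3) = 12.
Codeword c = [8, 0, 2, 12] ∈ F_13^4.


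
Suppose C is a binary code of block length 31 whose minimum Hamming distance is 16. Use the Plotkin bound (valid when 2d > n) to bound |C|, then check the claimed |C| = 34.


Plotkin bound M ≤ 32; given |C| = 34 > bound (violated).

Check applicability: 2d = 32, n = 31.
2d − n = 1 > 0, so Plotkin applies.
Compute d/(2d−n) = 16/1 ≈ 16.0000.
⌊d/(2d−n)⌋ = 16.
Plotkin bound: M ≤ 2·16 = 32.
Given |C| = 34, check: VIOLATED.
This |C| is above the Plotkin bound, so no binary code with n = 31, d = 16 and 34 codewords exists.


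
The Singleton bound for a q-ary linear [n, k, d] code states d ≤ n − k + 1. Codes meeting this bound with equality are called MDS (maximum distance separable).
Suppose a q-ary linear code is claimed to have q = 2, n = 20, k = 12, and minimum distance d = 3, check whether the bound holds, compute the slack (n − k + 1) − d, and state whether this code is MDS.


Singleton RHS = n − k + 1 = 9, slack = 6, bound satisfied, not MDS.

Singleton bound: d ≤ n − k + 1.
Here n = 20, k = 12, so n − k + 1 = 9.
Given d = 3, check d ≤ 9: YES.
Slack = (n − k + 1) − d = 6.
The code is NOT MDS (slack = 6 > 0).
Description: the claimed parameters are [20, 12, 3]_2; such a code would be non-MDS.


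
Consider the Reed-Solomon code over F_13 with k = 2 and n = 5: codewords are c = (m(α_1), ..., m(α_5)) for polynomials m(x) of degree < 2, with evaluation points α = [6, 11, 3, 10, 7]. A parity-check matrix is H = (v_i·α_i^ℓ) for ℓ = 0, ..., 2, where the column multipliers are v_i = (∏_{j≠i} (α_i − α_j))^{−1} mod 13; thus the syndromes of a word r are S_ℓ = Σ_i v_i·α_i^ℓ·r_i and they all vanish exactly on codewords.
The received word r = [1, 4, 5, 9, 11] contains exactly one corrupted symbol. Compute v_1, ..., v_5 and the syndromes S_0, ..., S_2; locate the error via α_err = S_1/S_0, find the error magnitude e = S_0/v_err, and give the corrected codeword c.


S = (10, 8, 9), error at position 1, error magnitude e = 11, c = [3, 4, 5, 9, 11].

Step 1: column multipliers v_i = (∏_{j≠i}(α_i − α_j))^{−1} mod 13.
  i = 1 (α = 6): (6−11)(6−3)(6−10)(6−7) = (−5)·3·(−4)·(−1) = −60 ≡ 5, so v_1 = 5^{−1} = 8 (mod 13).
  i = 2 (α = 11): (11−6)(11−3)(11−10)(11−7) = 5·8·1·4 = 160 ≡ 4, so v_2 = 4^{−1} = 10 (mod 13).
  i = 3 (α = 3): (3−6)(3−11)(3−10)(3−7) = (−3)·(−8)·(−7)·(−4) = 672 ≡ 9, so v_3 = 9^{−1} = 3 (mod 13).
  i = 4 (α = 10): (10−6)(10−11)(10−3)(10−7) = 4·(−1)·7·3 = −84 ≡ 7, so v_4 = 7^{−1} = 2 (mod 13).
  i = 5 (α = 7): (7−6)(7−11)(7−3)(7−10) = 1·(−4)·4·(−3) = 48 ≡ 9, so v_5 = 9^{−1} = 3 (mod 13).
  v = [8, 10, 3, 2, 3].
Step 2: syndromes of r = [1, 4, 5, 9, 11] (all sums mod 13).
  S_0 = Σ v_i r_i = 8·1 + 10·4 + 3·5 + 2·9 + 3·11 = 114 ≡ 10.
  S_1 = Σ v_i α_i r_i = 8·6·1 + 10·11·4 + 3·3·5 + 2·10·9 + 3·7·11 = 944 ≡ 8.
  α_i^2 mod 13 = [10, 4, 9, 9, 10].
  S_2 = Σ v_i α_i^2 r_i = 8·10·1 + 10·4·4 + 3·9·5 + 2·9·9 + 3·10·11 = 867 ≡ 9.
  S = (10, 8, 9) ≠ 0, so r is not a codeword (an error is present).
Step 3: locate the error. For a single error e at position i, S_ℓ = v_i·e·α_i^ℓ, so α_err = S_1/S_0.
  S_0^{−1} = 10^{−1} = 4 (mod 13), so α_err = 8·4 = 32 ≡ 6 = α_1. Error position i = 1.
  Consistency check: S_2/S_1 = 9·5 = 45 ≡ 6 = α_err ✓ (single-error assumption holds).
Step 4: error magnitude e = S_0/v_1 = S_0·∏_{j≠1}(α_1 − α_j) = 10·5 = 50 ≡ 11 (mod 13).
Step 5: correct position 1: c_1 = r_1 − e = 1 − 11 ≡ 3 (mod 13). Hence c = [3, 4, 5, 9, 11].
  Check: interpolating c through the α_i gives m(x) = 7 + 8·x (degree < 2) with m(α_i) = c_i for every i, so c is indeed a codeword.


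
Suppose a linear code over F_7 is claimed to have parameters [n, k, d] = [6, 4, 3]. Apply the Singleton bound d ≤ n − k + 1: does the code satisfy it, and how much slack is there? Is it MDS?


Singleton RHS = n − k + 1 = 3, slack = 0, bound satisfied, MDS.

Singleton bound: d ≤ n − k + 1.
Here n = 6, k = 4, so n − k + 1 = 3.
Given d = 3, check d ≤ 3: YES.
Slack = (n − k + 1) − d = 0.
The code is MDS (slack = 0).
Description: the claimed parameters are [6, 4, 3]_7; such a code would be MDS (meets Singleton bound).


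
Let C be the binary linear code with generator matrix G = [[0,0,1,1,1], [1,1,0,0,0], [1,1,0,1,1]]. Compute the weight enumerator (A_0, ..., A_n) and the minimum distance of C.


Weight distribution: A_0 = 1, A_1 = 1, A_2 = 2, A_3 = 2, A_4 = 1, A_5 = 1. Minimum distance d = 1.

Enumerate all 2^3 = 8 messages m ∈ F_2^3.
For each, compute codeword c = mG in F_2^5, then tally its weight.
  m = 000 → c = 00000, weight = 0.
  m = 100 → c = 00111, weight = 3.
  m = 010 → c = 11000, weight = 2.
  m = 110 → c = 11111, weight = 5.
  m = 001 → c = 11011, weight = 4.
  m = 101 → c = 11100, weight = 3.
  m = 011 → c = 00011, weight = 2.
  m = 111 → c = 00100, weight = 1.
Tally weights:
  weight 0: 1 codewords.
  weight 1: 1 codewords.
  weight 2: 2 codewords.
  weight 3: 2 codewords.
  weight 4: 1 codewords.
  weight 5: 1 codewords.
Minimum distance d = smallest w > 0 with A_w > 0 = 1.
Sanity: Σ A_w = 8 = 2^3 = 8 ✓.


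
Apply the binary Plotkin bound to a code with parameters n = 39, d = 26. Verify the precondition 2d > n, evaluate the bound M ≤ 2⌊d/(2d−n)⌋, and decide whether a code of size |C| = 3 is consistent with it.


Plotkin bound M ≤ 4; given |C| = 3 ≤ bound (satisfied).

Check applicability: 2d = 52, n = 39.
2d − n = 13 > 0, so Plotkin applies.
Compute d/(2d−n) = 26/13 ≈ 2.0000.
⌊d/(2d−n)⌋ = 2.
Plotkin bound: M ≤ 2·2 = 4.
Given |C| = 3, check: satisfied.
This |C| is below the Plotkin bound.


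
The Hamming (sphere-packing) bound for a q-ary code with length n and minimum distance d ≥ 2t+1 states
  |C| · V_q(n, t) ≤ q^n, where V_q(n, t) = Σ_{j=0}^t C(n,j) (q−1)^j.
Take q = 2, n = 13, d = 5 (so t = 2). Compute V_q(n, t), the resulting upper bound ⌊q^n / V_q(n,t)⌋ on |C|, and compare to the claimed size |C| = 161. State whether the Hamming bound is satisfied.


V_q(n, t) = 92, q^n = 8192, Hamming bound = 89, |C| = 161 > bound (violated).

Step 1: Compute V_q(n, t) = Σ_{j=0}^2 C(n, j) (q−1)^j.
  j = 0: C(13,0)·(1)^0 = 1·1 = 1.
  j = 1: C(13,1)·(1)^1 = 13·1 = 13.
  j = 2: C(13,2)·(1)^2 = 78·1 = 78.
  V_q(n, t) = 1 + 13 + 78 = 92.
Step 2: q^n = 2^13 = 8192.
Step 3: Hamming bound ⌊q^n / V_q(n,t)⌋ = ⌊8192/92⌋ = 89.
Step 4: Compare |C| = 161 to 89: violated.
The claimed |C| lies above the Hamming bound, so no 2-ary code of length 13 with d ≥ 5 can have 161 codewords.


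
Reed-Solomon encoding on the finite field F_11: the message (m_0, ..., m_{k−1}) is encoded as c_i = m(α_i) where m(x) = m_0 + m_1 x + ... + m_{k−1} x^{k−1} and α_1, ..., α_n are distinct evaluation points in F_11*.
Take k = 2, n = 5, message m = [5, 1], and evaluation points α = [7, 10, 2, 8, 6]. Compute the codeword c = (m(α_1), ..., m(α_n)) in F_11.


c = [1, 4, 7, 2, 0]

Message polynomial: m(x) = 5 + 1·x (mod 11).
For each evaluation point α_i, compute m(α_i) mod 11:
  α_1 = 7: Horner steps 1 → 1, so m(7) = 1.
  α_2 = 10: Horner steps 1 → 4, so m(10) = 4.
  α_3 = 2: Horner steps 1 → 7, so m(2) = 7.
  α_4 = 8: Horner steps 1 → 2, so m(8) = 2.
  α_5 = 6: Horner steps 1 → 0, so m(6) = 0.
Codeword c = [1, 4, 7, 2, 0] ∈ F_11^5.


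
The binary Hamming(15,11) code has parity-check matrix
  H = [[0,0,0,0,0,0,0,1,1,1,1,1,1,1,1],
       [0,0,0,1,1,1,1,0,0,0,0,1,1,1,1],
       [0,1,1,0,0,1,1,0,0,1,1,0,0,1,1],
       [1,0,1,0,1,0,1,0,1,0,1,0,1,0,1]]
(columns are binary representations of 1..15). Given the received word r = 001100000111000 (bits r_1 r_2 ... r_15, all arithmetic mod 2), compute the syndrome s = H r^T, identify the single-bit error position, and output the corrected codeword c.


s = (1, 0, 1, 0)^T, error position = 10, corrected codeword c = 001100000011000

Compute s = H r^T mod 2 one row at a time:
  s_1 = 0 + 0 + 1 + 1 + 1 + 0 + 0 + 0 = 3 ≡ 1 (mod 2).
  s_2 = 1 + 0 + 0 + 0 + 1 + 0 + 0 + 0 = 2 ≡ 0 (mod 2).
  s_3 = 0 + 1 + 0 + 0 + 1 + 1 + 0 + 0 = 3 ≡ 1 (mod 2).
  s_4 = 0 + 1 + 0 + 0 + 0 + 1 + 0 + 0 = 2 ≡ 0 (mod 2).
s = (1, 0, 1, 0)^T — this equals column 10 of H (binary 1010), so error is at position 10.
Correct: flip bit 10 of r = 001100000111000 to get c = 001100000011000.


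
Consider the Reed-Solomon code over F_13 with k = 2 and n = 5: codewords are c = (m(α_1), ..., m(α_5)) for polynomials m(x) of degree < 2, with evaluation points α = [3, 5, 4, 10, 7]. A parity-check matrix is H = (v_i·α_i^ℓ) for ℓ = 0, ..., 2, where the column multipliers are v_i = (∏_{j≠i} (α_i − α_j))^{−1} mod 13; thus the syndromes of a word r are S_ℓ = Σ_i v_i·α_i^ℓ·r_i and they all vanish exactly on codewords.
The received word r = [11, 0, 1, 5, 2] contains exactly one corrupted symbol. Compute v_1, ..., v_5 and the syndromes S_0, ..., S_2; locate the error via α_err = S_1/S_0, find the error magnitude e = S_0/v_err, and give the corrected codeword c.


S = (10, 1, 4), error at position 3, error magnitude e = 2, c = [11, 0, 12, 5, 2].

Step 1: column multipliers v_i = (∏_{j≠i}(α_i − α_j))^{−1} mod 13.
  i = 1 (α = 3): (3−5)(3−4)(3−10)(3−7) = (−2)·(−1)·(−7)·(−4) = 56 ≡ 4, so v_1 = 4^{−1} = 10 (mod 13).
  i = 2 (α = 5): (5−3)(5−4)(5−10)(5−7) = 2·1·(−5)·(−2) = 20 ≡ 7, so v_2 = 7^{−1} = 2 (mod 13).
  i = 3 (α = 4): (4−3)(4−5)(4−10)(4−7) = 1·(−1)·(−6)·(−3) = −18 ≡ 8, so v_3 = 8^{−1} = 5 (mod 13).
  i = 4 (α = 10): (10−3)(10−5)(10−4)(10−7) = 7·5·6·3 = 630 ≡ 6, so v_4 = 6^{−1} = 11 (mod 13).
  i = 5 (α = 7): (7−3)(7−5)(7−4)(7−10) = 4·2·3·(−3) = −72 ≡ 6, so v_5 = 6^{−1} = 11 (mod 13).
  v = [10, 2, 5, 11, 11].
Step 2: syndromes of r = [11, 0, 1, 5, 2] (all sums mod 13).
  S_0 = Σ v_i r_i = 10·11 + 2·0 + 5·1 + 11·5 + 11·2 = 192 ≡ 10.
  S_1 = Σ v_i α_i r_i = 10·3·11 + 2·5·0 + 5·4·1 + 11·10·5 + 11·7·2 = 1054 ≡ 1.
  α_i^2 mod 13 = [9, 12, 3, 9, 10].
  S_2 = Σ v_i α_i^2 r_i = 10·9·11 + 2·12·0 + 5·3·1 + 11·9·5 + 11·10·2 = 1720 ≡ 4.
  S = (10, 1, 4) ≠ 0, so r is not a codeword (an error is present).
Step 3: locate the error. For a single error e at position i, S_ℓ = v_i·e·α_i^ℓ, so α_err = S_1/S_0.
  S_0^{−1} = 10^{−1} = 4 (mod 13), so α_err = 1·4 = 4 ≡ 4 = α_3. Error position i = 3.
  Consistency check: S_2/S_1 = 4·1 = 4 ≡ 4 = α_err ✓ (single-error assumption holds).
Step 4: error magnitude e = S_0/v_3 = S_0·∏_{j≠3}(α_3 − α_j) = 10·8 = 80 ≡ 2 (mod 13).
Step 5: correct position 3: c_3 = r_3 − e = 1 − 2 ≡ 12 (mod 13). Hence c = [11, 0, 12, 5, 2].
  Check: interpolating c through the α_i gives m(x) = 8 + 1·x (degree < 2) with m(α_i) = c_i for every i, so c is indeed a codeword.


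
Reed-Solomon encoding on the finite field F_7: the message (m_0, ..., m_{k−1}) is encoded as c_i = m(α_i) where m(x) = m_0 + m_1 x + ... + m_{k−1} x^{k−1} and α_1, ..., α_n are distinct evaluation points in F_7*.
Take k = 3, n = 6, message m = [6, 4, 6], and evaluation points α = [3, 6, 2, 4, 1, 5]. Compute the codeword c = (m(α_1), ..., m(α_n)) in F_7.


c = [2, 1, 3, 6, 2, 1]

Message polynomial: m(x) = 6 + 4·x + 6·x^2 (mod 7).
For each evaluation point α_i, compute m(α_i) mod 7:
  α_1 = 3: Horner steps 6 → 1 → 2, so m(3) = 2.
  α_2 = 6: Horner steps 6 → 5 → 1, so m(6) = 1.
  α_3 = 2: Horner steps 6 → 2 → 3, so m(2) = 3.
  α_4 = 4: Horner steps 6 → 0 → 6, so m(4) = 6.
  α_5 = 1: Horner steps 6 → 3 → 2, so m(1) = 2.
  α_6 = 5: Horner steps 6 → 6 → 1, so m(5) = 1.
Codeword c = [2, 1, 3, 6, 2, 1] ∈ F_7^6.


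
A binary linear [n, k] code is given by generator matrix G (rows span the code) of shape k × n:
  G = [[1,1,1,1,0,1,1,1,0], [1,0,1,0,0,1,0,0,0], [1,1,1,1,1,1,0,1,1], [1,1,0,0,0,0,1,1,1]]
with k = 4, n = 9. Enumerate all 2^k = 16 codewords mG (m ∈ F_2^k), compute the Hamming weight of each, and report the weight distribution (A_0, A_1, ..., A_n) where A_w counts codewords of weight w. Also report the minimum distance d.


Weight distribution: A_0 = 1, A_3 = 3, A_4 = 4, A_5 = 4, A_6 = 2, A_7 = 1, A_8 = 1. Minimum distance d = 3.

Enumerate all 2^4 = 16 messages m ∈ F_2^4.
For each, compute codeword c = mG in F_2^9, then tally its weight.
  m = 0000 → c = 000000000, weight = 0.
  m = 1000 → c = 111101110, weight = 7.
  m = 0100 → c = 101001000, weight = 3.
  m = 1100 → c = 010100110, weight = 4.
  m = 0010 → c = 111111011, weight = 8.
  m = 1010 → c = 000010101, weight = 3.
  m = 0110 → c = 010110011, weight = 5.
  m = 1110 → c = 101011101, weight = 6.
  m = 0001 → c = 110000111, weight = 5.
  m = 1001 → c = 001101001, weight = 4.
  m = 0101 → c = 011001111, weight = 6.
  m = 1101 → c = 100100001, weight = 3.
  m = 0011 → c = 001111100, weight = 5.
  m = 1011 → c = 110010010, weight = 4.
  m = 0111 → c = 100110100, weight = 4.
  m = 1111 → c = 011011010, weight = 5.
Tally weights:
  weight 0: 1 codewords.
  weight 3: 3 codewords.
  weight 4: 4 codewords.
  weight 5: 4 codewords.
  weight 6: 2 codewords.
  weight 7: 1 codewords.
  weight 8: 1 codewords.
Minimum distance d = smallest w > 0 with A_w > 0 = 3.
Sanity: Σ A_w = 16 = 2^4 = 16 ✓.


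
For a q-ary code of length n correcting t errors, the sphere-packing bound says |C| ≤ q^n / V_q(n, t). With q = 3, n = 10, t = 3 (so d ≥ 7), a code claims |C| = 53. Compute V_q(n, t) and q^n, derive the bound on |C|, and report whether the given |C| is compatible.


V_q(n, t) = 1161, q^n = 59049, Hamming bound = 50, |C| = 53 > bound (violated).

Step 1: Compute V_q(n, t) = Σ_{j=0}^3 C(n, j) (q−1)^j.
  j = 0: C(10,0)·(2)^0 = 1·1 = 1.
  j = 1: C(10,1)·(2)^1 = 10·2 = 20.
  j = 2: C(10,2)·(2)^2 = 45·4 = 180.
  j = 3: C(10,3)·(2)^3 = 120·8 = 960.
  V_q(n, t) = 1 + 20 + 180 + 960 = 1161.
Step 2: q^n = 3^10 = 59049.
Step 3: Hamming bound ⌊q^n / V_q(n,t)⌋ = ⌊59049/1161⌋ = 50.
Step 4: Compare |C| = 53 to 50: violated.
The claimed |C| lies above the Hamming bound, so no 3-ary code of length 10 with d ≥ 7 can have 53 codewords.


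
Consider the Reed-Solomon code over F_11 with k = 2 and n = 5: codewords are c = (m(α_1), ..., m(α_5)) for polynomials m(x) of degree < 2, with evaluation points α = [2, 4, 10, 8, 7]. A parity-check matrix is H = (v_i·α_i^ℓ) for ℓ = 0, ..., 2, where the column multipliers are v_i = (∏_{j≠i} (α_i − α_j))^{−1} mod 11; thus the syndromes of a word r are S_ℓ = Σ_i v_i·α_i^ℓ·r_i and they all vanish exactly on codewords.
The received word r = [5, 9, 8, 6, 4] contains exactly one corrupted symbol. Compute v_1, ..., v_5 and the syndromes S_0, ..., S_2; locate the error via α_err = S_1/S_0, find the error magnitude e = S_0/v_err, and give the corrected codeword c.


S = (10, 1, 10), error at position 3, error magnitude e = 9, c = [5, 9, 10, 6, 4].

Step 1: column multipliers v_i = (∏_{j≠i}(α_i − α_j))^{−1} mod 11.
  i = 1 (α = 2): (2−4)(2−10)(2−8)(2−7) = (−2)·(−8)·(−6)·(−5) = 480 ≡ 7, so v_1 = 7^{−1} = 8 (mod 11).
  i = 2 (α = 4): (4−2)(4−10)(4−8)(4−7) = 2·(−6)·(−4)·(−3) = −144 ≡ 10, so v_2 = 10^{−1} = 10 (mod 11).
  i = 3 (α = 10): (10−2)(10−4)(10−8)(10−7) = 8·6·2·3 = 288 ≡ 2, so v_3 = 2^{−1} = 6 (mod 11).
  i = 4 (α = 8): (8−2)(8−4)(8−10)(8−7) = 6·4·(−2)·1 = −48 ≡ 7, so v_4 = 7^{−1} = 8 (mod 11).
  i = 5 (α = 7): (7−2)(7−4)(7−10)(7−8) = 5·3·(−3)·(−1) = 45 ≡ 1, so v_5 = 1^{−1} = 1 (mod 11).
  v = [8, 10, 6, 8, 1].
Step 2: syndromes of r = [5, 9, 8, 6, 4] (all sums mod 11).
  S_0 = Σ v_i r_i = 8·5 + 10·9 + 6·8 + 8·6 + 1·4 = 230 ≡ 10.
  S_1 = Σ v_i α_i r_i = 8·2·5 + 10·4·9 + 6·10·8 + 8·8·6 + 1·7·4 = 1332 ≡ 1.
  α_i^2 mod 11 = [4, 5, 1, 9, 5].
  S_2 = Σ v_i α_i^2 r_i = 8·4·5 + 10·5·9 + 6·1·8 + 8·9·6 + 1·5·4 = 1110 ≡ 10.
  S = (10, 1, 10) ≠ 0, so r is not a codeword (an error is present).
Step 3: locate the error. For a single error e at position i, S_ℓ = v_i·e·α_i^ℓ, so α_err = S_1/S_0.
  S_0^{−1} = 10^{−1} = 10 (mod 11), so α_err = 1·10 = 10 ≡ 10 = α_3. Error position i = 3.
  Consistency check: S_2/S_1 = 10·1 = 10 ≡ 10 = α_err ✓ (single-error assumption holds).
Step 4: error magnitude e = S_0/v_3 = S_0·∏_{j≠3}(α_3 − α_j) = 10·2 = 20 ≡ 9 (mod 11).
Step 5: correct position 3: c_3 = r_3 − e = 8 − 9 ≡ 10 (mod 11). Hence c = [5, 9, 10, 6, 4].
  Check: interpolating c through the α_i gives m(x) = 1 + 2·x (degree < 2) with m(α_i) = c_i for every i, so c is indeed a codeword.


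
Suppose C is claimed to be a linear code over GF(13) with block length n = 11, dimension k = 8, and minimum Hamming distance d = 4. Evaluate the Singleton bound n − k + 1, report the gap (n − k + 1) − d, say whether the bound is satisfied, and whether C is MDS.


Singleton RHS = n − k + 1 = 4, slack = 0, bound satisfied, MDS.

Singleton bound: d ≤ n − k + 1.
Here n = 11, k = 8, so n − k + 1 = 4.
Given d = 4, check d ≤ 4: YES.
Slack = (n − k + 1) − d = 0.
The code is MDS (slack = 0).
Description: the claimed parameters are [11, 8, 4]_13; such a code would be MDS (meets Singleton bound).


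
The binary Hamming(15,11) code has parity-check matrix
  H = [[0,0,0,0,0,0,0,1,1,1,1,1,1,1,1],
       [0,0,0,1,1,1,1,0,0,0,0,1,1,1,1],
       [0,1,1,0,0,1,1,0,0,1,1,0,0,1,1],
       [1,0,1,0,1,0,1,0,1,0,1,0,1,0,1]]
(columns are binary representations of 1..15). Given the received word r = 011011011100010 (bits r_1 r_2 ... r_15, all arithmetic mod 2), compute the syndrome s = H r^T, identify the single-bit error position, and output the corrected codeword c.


s = (0, 1, 1, 1)^T, error position = 7, corrected codeword c = 011011111100010

Compute s = H r^T mod 2 one row at a time:
  s_1 = 1 + 1 + 1 + 0 + 0 + 0 + 1 + 0 = 4 ≡ 0 (mod 2).
  s_2 = 0 + 1 + 1 + 0 + 0 + 0 + 1 + 0 = 3 ≡ 1 (mod 2).
  s_3 = 1 + 1 + 1 + 0 + 1 + 0 + 1 + 0 = 5 ≡ 1 (mod 2).
  s_4 = 0 + 1 + 1 + 0 + 1 + 0 + 0 + 0 = 3 ≡ 1 (mod 2).
s = (0, 1, 1, 1)^T — this equals column 7 of H (binary 0111), so error is at position 7.
Correct: flip bit 7 of r = 011011011100010 to get c = 011011111100010.


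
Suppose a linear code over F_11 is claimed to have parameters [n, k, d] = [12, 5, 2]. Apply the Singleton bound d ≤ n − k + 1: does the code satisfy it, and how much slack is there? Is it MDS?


Singleton RHS = n − k + 1 = 8, slack = 6, bound satisfied, not MDS.

Singleton bound: d ≤ n − k + 1.
Here n = 12, k = 5, so n − k + 1 = 8.
Given d = 2, check d ≤ 8: YES.
Slack = (n − k + 1) − d = 6.
The code is NOT MDS (slack = 6 > 0).
Description: the claimed parameters are [12, 5, 2]_11; such a code would be non-MDS.


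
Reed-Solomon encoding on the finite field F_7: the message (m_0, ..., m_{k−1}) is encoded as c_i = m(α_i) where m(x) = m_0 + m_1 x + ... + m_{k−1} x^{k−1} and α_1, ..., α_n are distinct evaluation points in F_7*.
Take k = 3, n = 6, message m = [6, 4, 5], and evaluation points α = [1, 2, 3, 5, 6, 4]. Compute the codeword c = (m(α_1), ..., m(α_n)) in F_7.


c = [1, 6, 0, 4, 0, 4]

Message polynomial: m(x) = 6 + 4·x + 5·x^2 (mod 7).
For each evaluation point α_i, compute m(α_i) mod 7:
  α_1 = 1: Horner steps 5 → 2 → 1, so m(1) = 1.
  α_2 = 2: Horner steps 5 → 0 → 6, so m(2) = 6.
  α_3 = 3: Horner steps 5 → 5 → 0, so m(3) = 0.
  α_4 = 5: Horner steps 5 → 1 → 4, so m(5) = 4.
  α_5 = 6: Horner steps 5 → 6 → 0, so m(6) = 0.
  α_6 = 4: Horner steps 5 → 3 → 4, so m(4) = 4.
Codeword c = [1, 6, 0, 4, 0, 4] ∈ F_7^6.


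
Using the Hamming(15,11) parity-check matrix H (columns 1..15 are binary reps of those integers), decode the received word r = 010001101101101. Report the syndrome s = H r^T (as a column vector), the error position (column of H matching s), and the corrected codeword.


s = (1, 1, 1, 0)^T, error position = 14, corrected codeword c = 010001101101111

Compute s = H r^T mod 2 one row at a time:
  s_1 = 0 + 1 + 1 + 0 + 1 + 1 + 0 + 1 = 5 ≡ 1 (mod 2).
  s_2 = 0 + 0 + 1 + 1 + 1 + 1 + 0 + 1 = 5 ≡ 1 (mod 2).
  s_3 = 1 + 0 + 1 + 1 + 1 + 0 + 0 + 1 = 5 ≡ 1 (mod 2).
  s_4 = 0 + 0 + 0 + 1 + 1 + 0 + 1 + 1 = 4 ≡ 0 (mod 2).
s = (1, 1, 1, 0)^T — this equals column 14 of H (binary 1110), so error is at position 14.
Correct: flip bit 14 of r = 010001101101101 to get c = 010001101101111.


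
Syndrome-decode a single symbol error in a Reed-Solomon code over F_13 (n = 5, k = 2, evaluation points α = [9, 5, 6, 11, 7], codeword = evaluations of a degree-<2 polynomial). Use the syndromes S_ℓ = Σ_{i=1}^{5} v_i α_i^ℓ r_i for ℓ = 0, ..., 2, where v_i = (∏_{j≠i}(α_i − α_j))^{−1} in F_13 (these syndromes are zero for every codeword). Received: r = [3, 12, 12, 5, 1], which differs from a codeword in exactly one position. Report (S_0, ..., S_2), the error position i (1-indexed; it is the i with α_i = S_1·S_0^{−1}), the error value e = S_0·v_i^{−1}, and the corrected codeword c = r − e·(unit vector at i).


S = (7, 3, 5), error at position 3, error magnitude e = 12, c = [3, 12, 0, 5, 1].

Step 1: column multipliers v_i = (∏_{j≠i}(α_i − α_j))^{−1} mod 13.
  i = 1 (α = 9): (9−5)(9−6)(9−11)(9−7) = 4·3·(−2)·2 = −48 ≡ 4, so v_1 = 4^{−1} = 10 (mod 13).
  i = 2 (α = 5): (5−9)(5−6)(5−11)(5−7) = (−4)·(−1)·(−6)·(−2) = 48 ≡ 9, so v_2 = 9^{−1} = 3 (mod 13).
  i = 3 (α = 6): (6−9)(6−5)(6−11)(6−7) = (−3)·1·(−5)·(−1) = −15 ≡ 11, so v_3 = 11^{−1} = 6 (mod 13).
  i = 4 (α = 11): (11−9)(11−5)(11−6)(11−7) = 2·6·5·4 = 240 ≡ 6, so v_4 = 6^{−1} = 11 (mod 13).
  i = 5 (α = 7): (7−9)(7−5)(7−6)(7−11) = (−2)·2·1·(−4) = 16 ≡ 3, so v_5 = 3^{−1} = 9 (mod 13).
  v = [10, 3, 6, 11, 9].
Step 2: syndromes of r = [3, 12, 12, 5, 1] (all sums mod 13).
  S_0 = Σ v_i r_i = 10·3 + 3·12 + 6·12 + 11·5 + 9·1 = 202 ≡ 7.
  S_1 = Σ v_i α_i r_i = 10·9·3 + 3·5·12 + 6·6·12 + 11·11·5 + 9·7·1 = 1550 ≡ 3.
  α_i^2 mod 13 = [3, 12, 10, 4, 10].
  S_2 = Σ v_i α_i^2 r_i = 10·3·3 + 3·12·12 + 6·10·12 + 11·4·5 + 9·10·1 = 1552 ≡ 5.
  S = (7, 3, 5) ≠ 0, so r is not a codeword (an error is present).
Step 3: locate the error. For a single error e at position i, S_ℓ = v_i·e·α_i^ℓ, so α_err = S_1/S_0.
  S_0^{−1} = 7^{−1} = 2 (mod 13), so α_err = 3·2 = 6 ≡ 6 = α_3. Error position i = 3.
  Consistency check: S_2/S_1 = 5·9 = 45 ≡ 6 = α_err ✓ (single-error assumption holds).
Step 4: error magnitude e = S_0/v_3 = S_0·∏_{j≠3}(α_3 − α_j) = 7·11 = 77 ≡ 12 (mod 13).
Step 5: correct position 3: c_3 = r_3 − e = 12 − 12 ≡ 0 (mod 13). Hence c = [3, 12, 0, 5, 1].
  Check: interpolating c through the α_i gives m(x) = 7 + 1·x (degree < 2) with m(α_i) = c_i for every i, so c is indeed a codeword.


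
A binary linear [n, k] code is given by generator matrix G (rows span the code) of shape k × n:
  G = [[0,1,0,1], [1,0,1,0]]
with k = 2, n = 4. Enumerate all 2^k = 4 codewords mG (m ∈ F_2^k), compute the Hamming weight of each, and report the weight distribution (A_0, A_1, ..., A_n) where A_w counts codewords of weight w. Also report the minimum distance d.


Weight distribution: A_0 = 1, A_2 = 2, A_4 = 1. Minimum distance d = 2.

Enumerate all 2^2 = 4 messages m ∈ F_2^2.
For each, compute codeword c = mG in F_2^4, then tally its weight.
  m = 00 → c = 0000, weight = 0.
  m = 10 → c = 0101, weight = 2.
  m = 01 → c = 1010, weight = 2.
  m = 11 → c = 1111, weight = 4.
Tally weights:
  weight 0: 1 codewords.
  weight 2: 2 codewords.
  weight 4: 1 codewords.
Minimum distance d = smallest w > 0 with A_w > 0 = 2.
Sanity: Σ A_w = 4 = 2^2 = 4 ✓.


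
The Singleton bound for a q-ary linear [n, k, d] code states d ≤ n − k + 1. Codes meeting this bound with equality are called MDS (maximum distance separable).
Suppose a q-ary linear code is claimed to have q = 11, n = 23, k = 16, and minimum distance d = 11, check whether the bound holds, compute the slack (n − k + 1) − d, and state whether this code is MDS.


Singleton RHS = n − k + 1 = 8, slack = -3, bound violated (no such code; not MDS).

Singleton bound: d ≤ n − k + 1.
Here n = 23, k = 16, so n − k + 1 = 8.
Given d = 11, check d ≤ 8: NO.
Slack = (n − k + 1) − d = -3.
The slack is negative: d = 11 exceeds n − k + 1 = 8 by 3, so the Singleton bound is violated and no linear [23, 16, 11]_11 code can exist. In particular it is not MDS (MDS requires d = n − k + 1 exactly).
Description: the claimed parameters are [23, 16, 11]_11; such a code would be impossible (violates the Singleton bound).


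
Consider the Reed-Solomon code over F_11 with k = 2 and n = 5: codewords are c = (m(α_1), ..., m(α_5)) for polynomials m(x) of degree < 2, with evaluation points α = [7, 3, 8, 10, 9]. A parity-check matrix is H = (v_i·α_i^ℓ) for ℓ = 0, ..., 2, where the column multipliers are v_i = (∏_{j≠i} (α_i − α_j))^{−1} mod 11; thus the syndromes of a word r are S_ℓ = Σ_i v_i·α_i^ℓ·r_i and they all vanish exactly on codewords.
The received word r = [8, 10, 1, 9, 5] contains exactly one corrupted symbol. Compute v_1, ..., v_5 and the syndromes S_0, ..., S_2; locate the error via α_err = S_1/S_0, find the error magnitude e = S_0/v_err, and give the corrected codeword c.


S = (10, 8, 2), error at position 2, error magnitude e = 7, c = [8, 3, 1, 9, 5].

Step 1: column multipliers v_i = (∏_{j≠i}(α_i − α_j))^{−1} mod 11.
  i = 1 (α = 7): (7−3)(7−8)(7−10)(7−9) = 4·(−1)·(−3)·(−2) = −24 ≡ 9, so v_1 = 9^{−1} = 5 (mod 11).
  i = 2 (α = 3): (3−7)(3−8)(3−10)(3−9) = (−4)·(−5)·(−7)·(−6) = 840 ≡ 4, so v_2 = 4^{−1} = 3 (mod 11).
  i = 3 (α = 8): (8−7)(8−3)(8−10)(8−9) = 1·5·(−2)·(−1) = 10 ≡ 10, so v_3 = 10^{−1} = 10 (mod 11).
  i = 4 (α = 10): (10−7)(10−3)(10−8)(10−9) = 3·7·2·1 = 42 ≡ 9, so v_4 = 9^{−1} = 5 (mod 11).
  i = 5 (α = 9): (9−7)(9−3)(9−8)(9−10) = 2·6·1·(−1) = −12 ≡ 10, so v_5 = 10^{−1} = 10 (mod 11).
  v = [5, 3, 10, 5, 10].
Step 2: syndromes of r = [8, 10, 1, 9, 5] (all sums mod 11).
  S_0 = Σ v_i r_i = 5·8 + 3·10 + 10·1 + 5·9 + 10·5 = 175 ≡ 10.
  S_1 = Σ v_i α_i r_i = 5·7·8 + 3·3·10 + 10·8·1 + 5·10·9 + 10·9·5 = 1350 ≡ 8.
  α_i^2 mod 11 = [5, 9, 9, 1, 4].
  S_2 = Σ v_i α_i^2 r_i = 5·5·8 + 3·9·10 + 10·9·1 + 5·1·9 + 10·4·5 = 805 ≡ 2.
  S = (10, 8, 2) ≠ 0, so r is not a codeword (an error is present).
Step 3: locate the error. For a single error e at position i, S_ℓ = v_i·e·α_i^ℓ, so α_err = S_1/S_0.
  S_0^{−1} = 10^{−1} = 10 (mod 11), so α_err = 8·10 = 80 ≡ 3 = α_2. Error position i = 2.
  Consistency check: S_2/S_1 = 2·7 = 14 ≡ 3 = α_err ✓ (single-error assumption holds).
Step 4: error magnitude e = S_0/v_2 = S_0·∏_{j≠2}(α_2 − α_j) = 10·4 = 40 ≡ 7 (mod 11).
Step 5: correct position 2: c_2 = r_2 − e = 10 − 7 ≡ 3 (mod 11). Hence c = [8, 3, 1, 9, 5].
  Check: interpolating c through the α_i gives m(x) = 2 + 4·x (degree < 2) with m(α_i) = c_i for every i, so c is indeed a codeword.


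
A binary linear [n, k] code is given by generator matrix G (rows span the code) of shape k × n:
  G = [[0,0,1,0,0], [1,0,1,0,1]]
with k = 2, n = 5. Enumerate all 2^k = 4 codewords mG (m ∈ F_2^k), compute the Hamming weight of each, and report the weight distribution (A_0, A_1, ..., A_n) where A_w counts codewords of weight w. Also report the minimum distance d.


Weight distribution: A_0 = 1, A_1 = 1, A_2 = 1, A_3 = 1. Minimum distance d = 1.

Enumerate all 2^2 = 4 messages m ∈ F_2^2.
For each, compute codeword c = mG in F_2^5, then tally its weight.
  m = 00 → c = 00000, weight = 0.
  m = 10 → c = 00100, weight = 1.
  m = 01 → c = 10101, weight = 3.
  m = 11 → c = 10001, weight = 2.
Tally weights:
  weight 0: 1 codewords.
  weight 1: 1 codewords.
  weight 2: 1 codewords.
  weight 3: 1 codewords.
Minimum distance d = smallest w > 0 with A_w > 0 = 1.
Sanity: Σ A_w = 4 = 2^2 = 4 ✓.


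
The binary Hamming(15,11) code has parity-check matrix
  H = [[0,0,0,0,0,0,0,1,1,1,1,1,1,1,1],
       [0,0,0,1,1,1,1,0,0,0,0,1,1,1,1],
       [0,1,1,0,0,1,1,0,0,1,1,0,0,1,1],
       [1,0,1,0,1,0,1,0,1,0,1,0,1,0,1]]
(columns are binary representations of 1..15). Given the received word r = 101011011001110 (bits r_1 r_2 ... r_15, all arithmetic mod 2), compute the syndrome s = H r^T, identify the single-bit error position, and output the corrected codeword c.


s = (1, 1, 1, 1)^T, error position = 15, corrected codeword c = 101011011001111

Compute s = H r^T mod 2 one row at a time:
  s_1 = 1 + 1 + 0 + 0 + 1 + 1 + 1 + 0 = 5 ≡ 1 (mod 2).
  s_2 = 0 + 1 + 1 + 0 + 1 + 1 + 1 + 0 = 5 ≡ 1 (mod 2).
  s_3 = 0 + 1 + 1 + 0 + 0 + 0 + 1 + 0 = 3 ≡ 1 (mod 2).
  s_4 = 1 + 1 + 1 + 0 + 1 + 0 + 1 + 0 = 5 ≡ 1 (mod 2).
s = (1, 1, 1, 1)^T — this equals column 15 of H (binary 1111), so error is at position 15.
Correct: flip bit 15 of r = 101011011001110 to get c = 101011011001111.


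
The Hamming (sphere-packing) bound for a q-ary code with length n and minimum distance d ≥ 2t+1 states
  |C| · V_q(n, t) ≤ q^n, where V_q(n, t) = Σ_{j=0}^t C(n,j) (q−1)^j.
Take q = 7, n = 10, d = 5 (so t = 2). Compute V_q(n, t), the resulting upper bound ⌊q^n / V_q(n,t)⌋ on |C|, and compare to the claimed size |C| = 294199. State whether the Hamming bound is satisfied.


V_q(n, t) = 1681, q^n = 282475249, Hamming bound = 168040, |C| = 294199 > bound (violated).

Step 1: Compute V_q(n, t) = Σ_{j=0}^2 C(n, j) (q−1)^j.
  j = 0: C(10,0)·(6)^0 = 1·1 = 1.
  j = 1: C(10,1)·(6)^1 = 10·6 = 60.
  j = 2: C(10,2)·(6)^2 = 45·36 = 1620.
  V_q(n, t) = 1 + 60 + 1620 = 1681.
Step 2: q^n = 7^10 = 282475249.
Step 3: Hamming bound ⌊q^n / V_q(n,t)⌋ = ⌊282475249/1681⌋ = 168040.
Step 4: Compare |C| = 294199 to 168040: violated.
The claimed |C| lies above the Hamming bound, so no 7-ary code of length 10 with d ≥ 5 can have 294199 codewords.


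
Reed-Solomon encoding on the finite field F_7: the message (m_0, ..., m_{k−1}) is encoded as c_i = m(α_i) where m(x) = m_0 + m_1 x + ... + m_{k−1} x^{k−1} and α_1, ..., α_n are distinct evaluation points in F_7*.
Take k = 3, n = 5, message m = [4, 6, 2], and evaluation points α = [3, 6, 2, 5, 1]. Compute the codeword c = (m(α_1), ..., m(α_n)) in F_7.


c = [5, 0, 3, 0, 5]

Message polynomial: m(x) = 4 + 6·x + 2·x^2 (mod 7).
For each evaluation point α_i, compute m(α_i) mod 7:
  α_1 = 3: Horner steps 2 → 5 → 5, so m(3) = 5.
  α_2 = 6: Horner steps 2 → 4 → 0, so m(6) = 0.
  α_3 = 2: Horner steps 2 → 3 → 3, so m(2) = 3.
  α_4 = 5: Horner steps 2 → 2 → 0, so m(5) = 0.
  α_5 = 1: Horner steps 2 → 1 → 5, so m(1) = 5.
Codeword c = [5, 0, 3, 0, 5] ∈ F_7^5.


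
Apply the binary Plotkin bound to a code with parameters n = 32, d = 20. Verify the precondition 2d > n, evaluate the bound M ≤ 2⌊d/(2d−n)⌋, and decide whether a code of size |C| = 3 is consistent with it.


Plotkin bound M ≤ 4; given |C| = 3 ≤ bound (satisfied).

Check applicability: 2d = 40, n = 32.
2d − n = 8 > 0, so Plotkin applies.
Compute d/(2d−n) = 20/8 ≈ 2.5000.
⌊d/(2d−n)⌋ = 2.
Plotkin bound: M ≤ 2·2 = 4.
Given |C| = 3, check: satisfied.
This |C| is below the Plotkin bound.


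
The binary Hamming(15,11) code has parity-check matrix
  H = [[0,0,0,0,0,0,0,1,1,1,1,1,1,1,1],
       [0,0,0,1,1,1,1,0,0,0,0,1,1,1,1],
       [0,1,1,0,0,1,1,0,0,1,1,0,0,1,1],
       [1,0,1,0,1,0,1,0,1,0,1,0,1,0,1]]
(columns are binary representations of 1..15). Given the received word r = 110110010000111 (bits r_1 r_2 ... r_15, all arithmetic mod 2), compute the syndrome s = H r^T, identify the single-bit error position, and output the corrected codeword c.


s = (0, 1, 1, 0)^T, error position = 6, corrected codeword c = 110111010000111

Compute s = H r^T mod 2 one row at a time:
  s_1 = 1 + 0 + 0 + 0 + 0 + 1 + 1 + 1 = 4 ≡ 0 (mod 2).
  s_2 = 1 + 1 + 0 + 0 + 0 + 1 + 1 + 1 = 5 ≡ 1 (mod 2).
  s_3 = 1 + 0 + 0 + 0 + 0 + 0 + 1 + 1 = 3 ≡ 1 (mod 2).
  s_4 = 1 + 0 + 1 + 0 + 0 + 0 + 1 + 1 = 4 ≡ 0 (mod 2).
s = (0, 1, 1, 0)^T — this equals column 6 of H (binary 0110), so error is at position 6.
Correct: flip bit 6 of r = 110110010000111 to get c = 110111010000111.


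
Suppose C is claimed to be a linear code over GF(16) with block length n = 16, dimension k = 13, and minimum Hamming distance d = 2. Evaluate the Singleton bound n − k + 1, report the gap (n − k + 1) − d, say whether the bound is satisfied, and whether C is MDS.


Singleton RHS = n − k + 1 = 4, slack = 2, bound satisfied, not MDS.

Singleton bound: d ≤ n − k + 1.
Here n = 16, k = 13, so n − k + 1 = 4.
Given d = 2, check d ≤ 4: YES.
Slack = (n − k + 1) − d = 2.
The code is NOT MDS (slack = 2 > 0).
Description: the claimed parameters are [16, 13, 2]_16; such a code would be non-MDS.


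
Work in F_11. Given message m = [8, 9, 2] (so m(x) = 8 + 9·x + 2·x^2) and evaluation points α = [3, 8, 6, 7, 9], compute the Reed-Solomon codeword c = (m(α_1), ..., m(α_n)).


c = [9, 10, 2, 4, 9]

Message polynomial: m(x) = 8 + 9·x + 2·x^2 (mod 11).
For each evaluation point α_i, compute m(α_i) mod 11:
  α_1 = 3: Horner steps 2 → 4 → 9, so m(3) = 9.
  α_2 = 8: Horner steps 2 → 3 → 10, so m(8) = 10.
  α_3 = 6: Horner steps 2 → 10 → 2, so m(6) = 2.
  α_4 = 7: Horner steps 2 → 1 → 4, so m(7) = 4.
  α_5 = 9: Horner steps 2 → 5 → 9, so m(9) = 9.
Codeword c = [9, 10, 2, 4, 9] ∈ F_11^5.


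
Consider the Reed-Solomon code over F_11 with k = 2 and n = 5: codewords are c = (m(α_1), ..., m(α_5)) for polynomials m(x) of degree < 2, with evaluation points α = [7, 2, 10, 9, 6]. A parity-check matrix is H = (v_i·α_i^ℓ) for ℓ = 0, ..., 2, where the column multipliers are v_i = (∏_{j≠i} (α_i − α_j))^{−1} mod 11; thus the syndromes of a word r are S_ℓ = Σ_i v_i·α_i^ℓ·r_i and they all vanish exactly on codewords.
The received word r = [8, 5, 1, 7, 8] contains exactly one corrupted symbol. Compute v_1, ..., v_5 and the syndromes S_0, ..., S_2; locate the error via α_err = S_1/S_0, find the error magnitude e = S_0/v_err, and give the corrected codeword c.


S = (7, 9, 10), error at position 5, error magnitude e = 5, c = [8, 5, 1, 7, 3].

Step 1: column multipliers v_i = (∏_{j≠i}(α_i − α_j))^{−1} mod 11.
  i = 1 (α = 7): (7−2)(7−10)(7−9)(7−6) = 5·(−3)·(−2)·1 = 30 ≡ 8, so v_1 = 8^{−1} = 7 (mod 11).
  i = 2 (α = 2): (2−7)(2−10)(2−9)(2−6) = (−5)·(−8)·(−7)·(−4) = 1120 ≡ 9, so v_2 = 9^{−1} = 5 (mod 11).
  i = 3 (α = 10): (10−7)(10−2)(10−9)(10−6) = 3·8·1·4 = 96 ≡ 8, so v_3 = 8^{−1} = 7 (mod 11).
  i = 4 (α = 9): (9−7)(9−2)(9−10)(9−6) = 2·7·(−1)·3 = −42 ≡ 2, so v_4 = 2^{−1} = 6 (mod 11).
  i = 5 (α = 6): (6−7)(6−2)(6−10)(6−9) = (−1)·4·(−4)·(−3) = −48 ≡ 7, so v_5 = 7^{−1} = 8 (mod 11).
  v = [7, 5, 7, 6, 8].
Step 2: syndromes of r = [8, 5, 1, 7, 8] (all sums mod 11).
  S_0 = Σ v_i r_i = 7·8 + 5·5 + 7·1 + 6·7 + 8·8 = 194 ≡ 7.
  S_1 = Σ v_i α_i r_i = 7·7·8 + 5·2·5 + 7·10·1 + 6·9·7 + 8·6·8 = 1274 ≡ 9.
  α_i^2 mod 11 = [5, 4, 1, 4, 3].
  S_2 = Σ v_i α_i^2 r_i = 7·5·8 + 5·4·5 + 7·1·1 + 6·4·7 + 8·3·8 = 747 ≡ 10.
  S = (7, 9, 10) ≠ 0, so r is not a codeword (an error is present).
Step 3: locate the error. For a single error e at position i, S_ℓ = v_i·e·α_i^ℓ, so α_err = S_1/S_0.
  S_0^{−1} = 7^{−1} = 8 (mod 11), so α_err = 9·8 = 72 ≡ 6 = α_5. Error position i = 5.
  Consistency check: S_2/S_1 = 10·5 = 50 ≡ 6 = α_err ✓ (single-error assumption holds).
Step 4: error magnitude e = S_0/v_5 = S_0·∏_{j≠5}(α_5 − α_j) = 7·7 = 49 ≡ 5 (mod 11).
Step 5: correct position 5: c_5 = r_5 − e = 8 − 5 ≡ 3 (mod 11). Hence c = [8, 5, 1, 7, 3].
  Check: interpolating c through the α_i gives m(x) = 6 + 5·x (degree < 2) with m(α_i) = c_i for every i, so c is indeed a codeword.


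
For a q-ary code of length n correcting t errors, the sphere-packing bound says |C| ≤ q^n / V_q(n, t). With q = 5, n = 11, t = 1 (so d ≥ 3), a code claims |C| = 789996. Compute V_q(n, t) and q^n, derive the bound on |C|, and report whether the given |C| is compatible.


V_q(n, t) = 45, q^n = 48828125, Hamming bound = 1085069, |C| = 789996 ≤ bound (satisfied).

Step 1: Compute V_q(n, t) = Σ_{j=0}^1 C(n, j) (q−1)^j.
  j = 0: C(11,0)·(4)^0 = 1·1 = 1.
  j = 1: C(11,1)·(4)^1 = 11·4 = 44.
  V_q(n, t) = 1 + 44 = 45.
Step 2: q^n = 5^11 = 48828125.
Step 3: Hamming bound ⌊q^n / V_q(n,t)⌋ = ⌊48828125/45⌋ = 1085069.
Step 4: Compare |C| = 789996 to 1085069: satisfied.
The claimed |C| lies below the Hamming bound.


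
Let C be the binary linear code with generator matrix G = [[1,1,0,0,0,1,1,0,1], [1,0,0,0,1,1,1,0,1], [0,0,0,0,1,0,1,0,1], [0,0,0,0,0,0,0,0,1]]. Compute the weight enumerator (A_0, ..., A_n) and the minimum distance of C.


Weight distribution: A_0 = 1, A_1 = 1, A_2 = 4, A_3 = 4, A_4 = 3, A_5 = 3. Minimum distance d = 1.

Enumerate all 2^4 = 16 messages m ∈ F_2^4.
For each, compute codeword c = mG in F_2^9, then tally its weight.
  m = 0000 → c = 000000000, weight = 0.
  m = 1000 → c = 110001101, weight = 5.
  m = 0100 → c = 100011101, weight = 5.
  m = 1100 → c = 010010000, weight = 2.
  m = 0010 → c = 000010101, weight = 3.
  m = 1010 → c = 110011000, weight = 4.
  m = 0110 → c = 100001000, weight = 2.
  m = 1110 → c = 010000101, weight = 3.
  m = 0001 → c = 000000001, weight = 1.
  m = 1001 → c = 110001100, weight = 4.
  m = 0101 → c = 100011100, weight = 4.
  m = 1101 → c = 010010001, weight = 3.
  m = 0011 → c = 000010100, weight = 2.
  m = 1011 → c = 110011001, weight = 5.
  m = 0111 → c = 100001001, weight = 3.
  m = 1111 → c = 010000100, weight = 2.
Tally weights:
  weight 0: 1 codewords.
  weight 1: 1 codewords.
  weight 2: 4 codewords.
  weight 3: 4 codewords.
  weight 4: 3 codewords.
  weight 5: 3 codewords.
Minimum distance d = smallest w > 0 with A_w > 0 = 1.
Sanity: Σ A_w = 16 = 2^4 = 16 ✓.


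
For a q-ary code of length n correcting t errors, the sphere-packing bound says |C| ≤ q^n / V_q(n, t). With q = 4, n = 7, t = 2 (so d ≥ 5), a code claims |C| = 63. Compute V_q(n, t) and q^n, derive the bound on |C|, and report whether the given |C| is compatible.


V_q(n, t) = 211, q^n = 16384, Hamming bound = 77, |C| = 63 ≤ bound (satisfied).

Step 1: Compute V_q(n, t) = Σ_{j=0}^2 C(n, j) (q−1)^j.
  j = 0: C(7,0)·(3)^0 = 1·1 = 1.
  j = 1: C(7,1)·(3)^1 = 7·3 = 21.
  j = 2: C(7,2)·(3)^2 = 21·9 = 189.
  V_q(n, t) = 1 + 21 + 189 = 211.
Step 2: q^n = 4^7 = 16384.
Step 3: Hamming bound ⌊q^n / V_q(n,t)⌋ = ⌊16384/211⌋ = 77.
Step 4: Compare |C| = 63 to 77: satisfied.
The claimed |C| lies below the Hamming bound.


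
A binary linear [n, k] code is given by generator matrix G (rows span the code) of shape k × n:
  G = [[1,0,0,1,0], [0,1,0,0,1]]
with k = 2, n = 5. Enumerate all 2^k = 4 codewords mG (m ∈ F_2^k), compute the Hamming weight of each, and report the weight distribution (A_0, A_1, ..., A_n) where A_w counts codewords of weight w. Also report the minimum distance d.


Weight distribution: A_0 = 1, A_2 = 2, A_4 = 1. Minimum distance d = 2.

Enumerate all 2^2 = 4 messages m ∈ F_2^2.
For each, compute codeword c = mG in F_2^5, then tally its weight.
  m = 00 → c = 00000, weight = 0.
  m = 10 → c = 10010, weight = 2.
  m = 01 → c = 01001, weight = 2.
  m = 11 → c = 11011, weight = 4.
Tally weights:
  weight 0: 1 codewords.
  weight 2: 2 codewords.
  weight 4: 1 codewords.
Minimum distance d = smallest w > 0 with A_w > 0 = 2.
Sanity: Σ A_w = 4 = 2^2 = 4 ✓.
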